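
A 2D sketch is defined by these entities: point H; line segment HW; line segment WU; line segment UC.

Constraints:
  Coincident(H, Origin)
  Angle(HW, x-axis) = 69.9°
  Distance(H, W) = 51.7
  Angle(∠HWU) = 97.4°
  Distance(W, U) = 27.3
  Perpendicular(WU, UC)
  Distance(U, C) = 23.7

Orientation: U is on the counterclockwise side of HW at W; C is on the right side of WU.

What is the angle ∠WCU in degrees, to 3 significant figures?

49.0°

H is at the origin; HW runs at 69.9° with length 51.7, so W = 51.7·(cos 69.9°, sin 69.9°) = (17.8, 48.6). ∠HWU = 97.4°, so WU runs at 69.9° + (180° − 97.4°) = 152° from the x-axis; with |WU| = 27.3, U = W + 27.3·(cos 152°, sin 152°) = (-6.45, 61.2). WU ⟂ UC; with |UC| = 23.7 on the right of WU, C = U + 23.7·(0.462, 0.887) = (4.50, 82.2). Then cos ∠WCU = CW·CU / (|CW||CU|), giving 49.0°.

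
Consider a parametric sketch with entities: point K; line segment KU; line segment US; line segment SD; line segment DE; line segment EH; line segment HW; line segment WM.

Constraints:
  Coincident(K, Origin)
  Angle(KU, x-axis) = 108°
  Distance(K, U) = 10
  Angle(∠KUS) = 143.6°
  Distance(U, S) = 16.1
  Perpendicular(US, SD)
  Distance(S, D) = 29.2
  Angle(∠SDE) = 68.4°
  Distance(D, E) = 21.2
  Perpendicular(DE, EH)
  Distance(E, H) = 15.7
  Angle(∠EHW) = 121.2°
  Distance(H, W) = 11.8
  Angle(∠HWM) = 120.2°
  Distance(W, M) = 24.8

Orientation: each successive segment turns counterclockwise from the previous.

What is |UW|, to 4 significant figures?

14.62

The perpendicularity gives EH at right angles to DE, so EH runs at 76.00°; with |EH| = 15.7, H = (-8.811, 5.245). ∠EHW = 121.2° gives HW at 134.8° from the x-axis; with |HW| = 11.8, W = (-17.13, 13.62). Then |UW| = |W − U| = 14.62.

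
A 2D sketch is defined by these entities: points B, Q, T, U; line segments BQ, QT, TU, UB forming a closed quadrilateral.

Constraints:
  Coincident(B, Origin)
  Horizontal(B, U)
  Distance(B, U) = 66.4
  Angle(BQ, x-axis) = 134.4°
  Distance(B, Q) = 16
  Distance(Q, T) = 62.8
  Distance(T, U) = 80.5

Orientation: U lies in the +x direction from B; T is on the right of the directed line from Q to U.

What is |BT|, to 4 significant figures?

49.82

B is at the origin; B and U share the same y with |BU| = 66.4 and U in +x, so U = (66.4, 0). BQ runs at 134.4° with |BQ| = 16.0, so Q = (-11.19, 11.43). T is determined by |QT| = 62.8 and |TU| = 80.5 together: it lies at the intersection of circle(Q, 62.8) and circle(U, 80.5). With |QU| = 78.43, the foot of the radical line on QU is 23.05 from Q and the perpendicular offset is √(62.8² − 23.05²) = 58.42. Taking the right-of-QU solution: T = (3.091, -49.72).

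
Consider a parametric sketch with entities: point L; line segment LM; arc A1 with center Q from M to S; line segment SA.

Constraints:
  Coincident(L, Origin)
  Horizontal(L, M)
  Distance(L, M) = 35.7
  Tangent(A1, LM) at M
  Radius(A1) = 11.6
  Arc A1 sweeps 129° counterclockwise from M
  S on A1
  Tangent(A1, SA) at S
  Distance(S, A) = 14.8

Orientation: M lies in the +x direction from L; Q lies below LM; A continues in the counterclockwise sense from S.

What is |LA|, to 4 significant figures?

47.12

On A1, M sits at bearing 90° from Q; a 129° counterclockwise sweep puts S at bearing 219°, so S = Q + 11.6·(cos 219°, sin 219°) = (26.69, -18.90). Tangency of A1 to SA means the radius QS is perpendicular to SA, so SA runs along (−sin 219°, cos 219°); with |SA| = 14.8, A = (36.00, -30.40). Then |LA| = |A − L| = 47.12.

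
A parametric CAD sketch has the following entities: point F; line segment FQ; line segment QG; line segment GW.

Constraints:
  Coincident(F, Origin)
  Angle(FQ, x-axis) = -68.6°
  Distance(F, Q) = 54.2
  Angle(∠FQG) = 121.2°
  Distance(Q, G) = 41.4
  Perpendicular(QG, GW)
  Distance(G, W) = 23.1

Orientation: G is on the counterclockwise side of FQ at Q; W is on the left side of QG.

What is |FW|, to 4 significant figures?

73.27

∠FQG = 121.2°, so QG runs at -68.6° + (180° − 121.2°) = -9.800° from the x-axis; with |QG| = 41.4, G = Q + 41.4·(cos -9.800°, sin -9.800°) = (60.57, -57.51). QG is perpendicular to GW; with |GW| = 23.1 on the left of QG, W = G + 23.1·(0.1702, 0.9854) = (64.50, -34.75). Then |FW| = |W − F| = 73.27.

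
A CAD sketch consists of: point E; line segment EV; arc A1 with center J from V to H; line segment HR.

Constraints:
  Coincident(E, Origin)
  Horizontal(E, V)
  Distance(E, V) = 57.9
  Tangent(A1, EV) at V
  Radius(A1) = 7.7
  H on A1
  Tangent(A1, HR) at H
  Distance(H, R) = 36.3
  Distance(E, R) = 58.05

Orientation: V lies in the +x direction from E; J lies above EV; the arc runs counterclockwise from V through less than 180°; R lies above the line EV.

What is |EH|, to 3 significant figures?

65.1

E is at the origin; EV is horizontal with |EV| = 57.9 and V on the +x side, so V = (57.9, 0.00). Since A1 is tangent to EV there, JV ⟂ EV, so J = V + (0, 7.7) = (57.9, 7.70). Since JH ⟂ HR (tangency), |JR| = √(7.7² + 36.3²) = 37.1 regardless of where H sits on A1. So R lies on both circle(E, 58.05) and circle(J, 37.1); the above-EV intersection is R = (41.2, 40.9). H is the foot of the tangent from R: H = (63.9, 12.5).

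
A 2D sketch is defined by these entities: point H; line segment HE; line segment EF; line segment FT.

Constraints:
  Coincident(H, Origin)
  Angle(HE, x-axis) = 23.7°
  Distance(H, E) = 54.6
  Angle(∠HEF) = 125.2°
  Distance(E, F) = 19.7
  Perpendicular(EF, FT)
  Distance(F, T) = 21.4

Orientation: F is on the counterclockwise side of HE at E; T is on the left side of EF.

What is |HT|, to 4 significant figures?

56.19

H is at the origin; HE runs at 23.7° with length 54.6, so E = 54.6·(cos 23.7°, sin 23.7°) = (50.00, 21.95). ∠HEF = 125.2°, so EF runs at 23.7° + (180° − 125.2°) = 78.50° from the x-axis; with |EF| = 19.7, F = E + 19.7·(cos 78.50°, sin 78.50°) = (53.92, 41.25). EF ⟂ FT; with |FT| = 21.4 on the left of EF, T = F + 21.4·(-0.9799, 0.1994) = (32.95, 45.52). Then |HT| = |T − H| = 56.19.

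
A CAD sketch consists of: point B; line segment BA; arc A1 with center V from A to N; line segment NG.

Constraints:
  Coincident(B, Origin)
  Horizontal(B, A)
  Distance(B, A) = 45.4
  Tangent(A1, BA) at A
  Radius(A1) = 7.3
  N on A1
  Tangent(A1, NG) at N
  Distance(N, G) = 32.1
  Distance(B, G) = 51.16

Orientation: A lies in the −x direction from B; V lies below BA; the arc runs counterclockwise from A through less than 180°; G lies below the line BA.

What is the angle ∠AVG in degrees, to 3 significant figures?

160°

Checks: |VN| = 7.300 ✓; ∠(VN, NG) = 90.00° ✓; |NG| = 32.10 ✓; |BG| = 51.16 ✓.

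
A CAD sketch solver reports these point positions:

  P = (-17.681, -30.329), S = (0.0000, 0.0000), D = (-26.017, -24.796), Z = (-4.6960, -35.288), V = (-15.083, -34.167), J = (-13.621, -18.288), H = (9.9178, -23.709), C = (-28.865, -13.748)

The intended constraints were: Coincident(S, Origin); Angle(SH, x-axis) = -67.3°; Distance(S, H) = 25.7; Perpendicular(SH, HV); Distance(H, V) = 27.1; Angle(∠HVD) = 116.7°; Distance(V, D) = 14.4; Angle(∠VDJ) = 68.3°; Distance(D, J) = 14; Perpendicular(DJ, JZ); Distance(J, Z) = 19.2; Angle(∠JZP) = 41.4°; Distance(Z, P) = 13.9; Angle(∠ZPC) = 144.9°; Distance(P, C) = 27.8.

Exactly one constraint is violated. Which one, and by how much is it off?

Distance(P, C) = 27.8 — off by 7.80.

S = (0.00, 0.00) ✓; SH at -67.30° ✓; |SH| = 25.70 ✓; ∠(SH, HV) = 90.00° ✓; |HV| = 27.10 ✓; ∠HVD = 116.7° ✓; |VD| = 14.40 ✓; ∠VDJ = 68.30° ✓; |DJ| = 14.00 ✓; ∠(DJ, JZ) = 90.00° ✓; |JZ| = 19.20 ✓; ∠JZP = 41.40° ✓; |ZP| = 13.90 ✓; ∠ZPC = 144.9° ✓; |PC| = 20.00 ✗.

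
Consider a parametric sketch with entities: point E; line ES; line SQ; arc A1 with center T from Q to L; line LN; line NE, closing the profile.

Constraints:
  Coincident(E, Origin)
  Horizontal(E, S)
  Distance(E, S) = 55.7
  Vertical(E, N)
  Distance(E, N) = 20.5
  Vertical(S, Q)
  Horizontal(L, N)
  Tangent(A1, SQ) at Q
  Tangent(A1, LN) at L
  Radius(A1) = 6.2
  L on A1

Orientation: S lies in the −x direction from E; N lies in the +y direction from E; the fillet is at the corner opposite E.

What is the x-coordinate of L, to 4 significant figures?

-49.50

E is at the origin; E and S share the same y with |ES| = 55.7 and S on the −x side, so S = (-55.70, 0.000). EN is vertical with |EN| = 20.5 and N on the +y side, so N = (0.000, 20.50). The virtual corner opposite E is at (-55.70, 20.50). Tangency of A1 to SQ means the radius TQ is perpendicular to SQ and A1 meets LN tangentially, so TL is at right angles to LN, with radius 6.2, so the center T sits 6.2 in from both sides at T = (-49.50, 14.30). That places the tangent points at Q = (-55.70, 14.30) on SQ and L = (-49.50, 20.50) on LN. So L.x = -49.50.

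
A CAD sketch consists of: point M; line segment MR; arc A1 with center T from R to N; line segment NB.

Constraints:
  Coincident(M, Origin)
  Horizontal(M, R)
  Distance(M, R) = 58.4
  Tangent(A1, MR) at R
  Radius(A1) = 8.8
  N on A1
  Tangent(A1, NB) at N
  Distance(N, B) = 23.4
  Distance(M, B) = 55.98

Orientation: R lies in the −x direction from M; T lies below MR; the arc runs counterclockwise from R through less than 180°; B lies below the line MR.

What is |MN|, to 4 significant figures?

66.05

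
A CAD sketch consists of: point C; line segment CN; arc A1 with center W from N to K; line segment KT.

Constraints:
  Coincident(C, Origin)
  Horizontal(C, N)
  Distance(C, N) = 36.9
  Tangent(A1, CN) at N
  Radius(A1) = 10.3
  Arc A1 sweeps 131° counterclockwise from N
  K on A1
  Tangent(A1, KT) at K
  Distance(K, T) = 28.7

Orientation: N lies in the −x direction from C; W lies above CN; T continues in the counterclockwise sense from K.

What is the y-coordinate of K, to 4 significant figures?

17.06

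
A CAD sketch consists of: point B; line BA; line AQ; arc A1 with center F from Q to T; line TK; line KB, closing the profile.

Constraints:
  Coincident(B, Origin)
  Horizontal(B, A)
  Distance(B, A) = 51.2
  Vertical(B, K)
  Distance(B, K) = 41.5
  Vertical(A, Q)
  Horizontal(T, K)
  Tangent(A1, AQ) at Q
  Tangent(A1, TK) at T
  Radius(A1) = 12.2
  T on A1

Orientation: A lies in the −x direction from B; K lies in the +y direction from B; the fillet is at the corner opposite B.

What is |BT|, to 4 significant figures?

56.95

B is at the origin; B and A share the same y with |BA| = 51.2 and A on the −x side, so A = (-51.20, 0.000). BK is vertical with |BK| = 41.5 and K on the +y side, so K = (0.000, 41.50). The virtual corner opposite B is at (-51.20, 41.50). The tangent condition forces FQ to be normal to AQ and since A1 is tangent to TK there, FT ⟂ TK, with radius 12.2, so the center F sits 12.2 in from both sides at F = (-39.00, 29.30). That places the tangent points at Q = (-51.20, 29.30) on AQ and T = (-39.00, 41.50) on TK. Then |BT| = |T − B| = 56.95.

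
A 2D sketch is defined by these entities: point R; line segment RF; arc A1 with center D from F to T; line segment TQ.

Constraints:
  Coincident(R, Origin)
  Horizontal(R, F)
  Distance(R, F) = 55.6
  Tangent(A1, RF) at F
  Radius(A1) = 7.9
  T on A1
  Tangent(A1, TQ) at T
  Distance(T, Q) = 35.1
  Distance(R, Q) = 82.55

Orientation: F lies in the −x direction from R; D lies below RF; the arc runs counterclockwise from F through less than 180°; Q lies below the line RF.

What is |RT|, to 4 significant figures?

63.50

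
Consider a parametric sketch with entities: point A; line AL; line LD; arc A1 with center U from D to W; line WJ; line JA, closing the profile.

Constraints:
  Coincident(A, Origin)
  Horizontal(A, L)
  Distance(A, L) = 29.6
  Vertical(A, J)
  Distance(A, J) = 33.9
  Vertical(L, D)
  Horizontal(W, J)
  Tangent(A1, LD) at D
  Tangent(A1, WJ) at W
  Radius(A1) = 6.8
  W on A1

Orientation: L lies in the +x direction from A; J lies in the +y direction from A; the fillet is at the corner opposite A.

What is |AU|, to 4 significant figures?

35.42

A is at the origin; A and L share the same y with |AL| = 29.6 and L on the +x side, so L = (29.60, 0.000). AJ is vertical with |AJ| = 33.9 and J on the +y side, so J = (0.000, 33.90). The virtual corner opposite A is at (29.60, 33.90). Since A1 is tangent to LD there, UD ⟂ LD and the tangent condition forces UW to be normal to WJ, with radius 6.8, so the center U sits 6.8 in from both sides at U = (22.80, 27.10). Then |AU| = |U − A| = 35.42.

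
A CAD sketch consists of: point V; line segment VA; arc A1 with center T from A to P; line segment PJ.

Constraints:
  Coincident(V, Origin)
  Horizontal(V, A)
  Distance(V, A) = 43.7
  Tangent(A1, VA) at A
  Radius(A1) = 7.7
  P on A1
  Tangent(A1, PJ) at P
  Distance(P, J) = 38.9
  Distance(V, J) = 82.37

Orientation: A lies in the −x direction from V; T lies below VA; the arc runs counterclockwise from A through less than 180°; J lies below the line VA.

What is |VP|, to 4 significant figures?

49.10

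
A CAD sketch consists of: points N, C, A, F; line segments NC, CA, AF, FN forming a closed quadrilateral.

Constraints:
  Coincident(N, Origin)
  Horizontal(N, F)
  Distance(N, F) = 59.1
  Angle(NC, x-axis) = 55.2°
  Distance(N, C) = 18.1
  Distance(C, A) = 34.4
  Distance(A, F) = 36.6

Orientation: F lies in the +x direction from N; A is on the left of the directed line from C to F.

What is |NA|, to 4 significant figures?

51.26

N is at the origin; N and F share the same y with |NF| = 59.1 and F in +x, so F = (59.1, 0). NC runs at 55.2° with |NC| = 18.1, so C = (10.33, 14.86). A is determined by |CA| = 34.4 and |AF| = 36.6 together: it lies at the intersection of circle(C, 34.4) and circle(F, 36.6). With |CF| = 50.98, the foot of the radical line on CF is 23.96 from C and the perpendicular offset is √(34.4² − 23.96²) = 24.68. Taking the left-of-CF solution: A = (40.45, 31.49).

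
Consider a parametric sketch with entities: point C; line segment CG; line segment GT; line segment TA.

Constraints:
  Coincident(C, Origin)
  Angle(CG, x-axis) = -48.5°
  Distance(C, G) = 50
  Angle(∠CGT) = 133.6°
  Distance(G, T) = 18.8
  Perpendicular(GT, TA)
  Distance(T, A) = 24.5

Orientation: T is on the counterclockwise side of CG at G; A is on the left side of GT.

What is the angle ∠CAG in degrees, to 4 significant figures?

64.89°

∠CGT = 133.6°, so GT runs at -48.5° + (180° − 133.6°) = -2.100° from the x-axis; with |GT| = 18.8, T = G + 18.8·(cos -2.100°, sin -2.100°) = (51.92, -38.14). The perpendicularity gives TA at right angles to GT; with |TA| = 24.5 on the left of GT, A = T + 24.5·(0.03664, 0.9993) = (52.82, -13.65). Then cos ∠CAG = AC·AG / (|AC||AG|), giving 64.89°.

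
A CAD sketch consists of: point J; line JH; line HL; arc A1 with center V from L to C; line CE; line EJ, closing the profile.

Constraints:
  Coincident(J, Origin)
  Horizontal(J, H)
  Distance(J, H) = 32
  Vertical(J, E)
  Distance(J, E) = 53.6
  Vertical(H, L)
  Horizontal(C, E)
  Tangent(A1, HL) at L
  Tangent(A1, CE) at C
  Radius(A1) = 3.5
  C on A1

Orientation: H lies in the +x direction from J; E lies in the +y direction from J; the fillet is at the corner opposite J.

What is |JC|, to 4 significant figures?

60.71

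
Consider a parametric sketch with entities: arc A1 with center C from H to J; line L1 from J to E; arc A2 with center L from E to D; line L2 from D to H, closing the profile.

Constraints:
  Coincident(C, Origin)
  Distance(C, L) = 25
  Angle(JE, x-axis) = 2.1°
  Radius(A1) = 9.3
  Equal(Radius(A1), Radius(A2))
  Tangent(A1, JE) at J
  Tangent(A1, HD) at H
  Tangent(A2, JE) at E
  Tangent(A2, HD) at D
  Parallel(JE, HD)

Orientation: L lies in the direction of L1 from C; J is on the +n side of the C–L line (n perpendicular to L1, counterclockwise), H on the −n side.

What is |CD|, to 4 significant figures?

26.67

The slot axis is L1's direction at 2.1°, so u = (cos 2.1°, sin 2.1°) = (0.9993, 0.03664) and n = (−sin 2.1°, cos 2.1°) = (-0.03664, 0.9993). C is at the origin and L lies 25.0 along u from C, so L = 25.0·u = (24.98, 0.9161). Tangency of A1 to both parallel lines with radius 9.3 puts J and H at C ± 9.3·n: J = (-0.3408, 9.294), H = (0.3408, -9.294). Equal radii place E and D the same way about L: E = L + 9.3·n = (24.64, 10.21), D = L − 9.3·n = (25.32, -8.378). Then |CD| = |D − C| = 26.67.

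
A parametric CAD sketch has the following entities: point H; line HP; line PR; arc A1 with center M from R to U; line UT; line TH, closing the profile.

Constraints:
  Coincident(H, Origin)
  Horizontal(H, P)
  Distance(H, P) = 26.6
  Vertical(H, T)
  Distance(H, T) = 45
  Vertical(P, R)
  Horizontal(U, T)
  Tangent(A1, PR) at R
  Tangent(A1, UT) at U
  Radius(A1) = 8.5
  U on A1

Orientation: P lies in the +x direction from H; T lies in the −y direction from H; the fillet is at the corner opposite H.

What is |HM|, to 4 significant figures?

40.74

H is at the origin; H and P share the same y with |HP| = 26.6 and P on the +x side, so P = (26.60, 0.000). HT is vertical with |HT| = 45.0 and T on the −y side, so T = (0.000, -45.00). The virtual corner opposite H is at (26.60, -45.00). The tangent condition forces MR to be normal to PR and since A1 is tangent to UT there, MU ⟂ UT, with radius 8.5, so the center M sits 8.5 in from both sides at M = (18.10, -36.50). Then |HM| = |M − H| = 40.74.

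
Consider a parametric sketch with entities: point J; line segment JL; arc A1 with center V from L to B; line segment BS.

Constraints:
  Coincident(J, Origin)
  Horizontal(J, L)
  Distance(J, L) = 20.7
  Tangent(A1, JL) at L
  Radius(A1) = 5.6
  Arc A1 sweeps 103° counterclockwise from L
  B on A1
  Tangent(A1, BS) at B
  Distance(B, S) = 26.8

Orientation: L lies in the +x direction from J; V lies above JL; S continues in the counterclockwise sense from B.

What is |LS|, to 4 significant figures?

32.98

J is at the origin; J and L share the same y with |JL| = 20.7 and L on the +x side, so L = (20.70, 0.000). The tangent condition forces VL to be normal to JL, so V = L + (0, 5.6) = (20.70, 5.600). On A1, L sits at bearing -90° from V; a 103° counterclockwise sweep puts B at bearing 13°, so B = V + 5.6·(cos 13°, sin 13°) = (26.16, 6.860). Since A1 is tangent to BS there, VB ⟂ BS, so BS runs along (−sin 13°, cos 13°); with |BS| = 26.8, S = (20.13, 32.97). Then |LS| = |S − L| = 32.98.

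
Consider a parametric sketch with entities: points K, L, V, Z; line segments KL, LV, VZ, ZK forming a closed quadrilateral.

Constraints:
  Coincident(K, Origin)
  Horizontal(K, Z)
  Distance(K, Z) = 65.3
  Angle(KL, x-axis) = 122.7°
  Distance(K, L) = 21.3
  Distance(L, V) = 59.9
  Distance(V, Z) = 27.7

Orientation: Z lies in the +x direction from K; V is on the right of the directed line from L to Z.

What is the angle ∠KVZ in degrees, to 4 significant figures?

137.6°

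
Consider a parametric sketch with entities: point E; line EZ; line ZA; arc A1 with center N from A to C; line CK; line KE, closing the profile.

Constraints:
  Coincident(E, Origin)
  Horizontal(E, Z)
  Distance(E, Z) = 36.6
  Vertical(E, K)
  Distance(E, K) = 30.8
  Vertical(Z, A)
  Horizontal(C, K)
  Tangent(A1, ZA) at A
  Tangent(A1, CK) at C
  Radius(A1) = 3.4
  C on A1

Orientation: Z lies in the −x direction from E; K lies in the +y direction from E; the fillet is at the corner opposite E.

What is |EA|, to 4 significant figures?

45.72

E is at the origin; EZ is horizontal with |EZ| = 36.6 and Z on the −x side, so Z = (-36.60, 0.000). E and K share the same x with |EK| = 30.8 and K on the +y side, so K = (0.000, 30.80). The virtual corner opposite E is at (-36.60, 30.80). Since A1 is tangent to ZA there, NA ⟂ ZA and since A1 is tangent to CK there, NC ⟂ CK, with radius 3.4, so the center N sits 3.4 in from both sides at N = (-33.20, 27.40). That places the tangent points at A = (-36.60, 27.40) on ZA and C = (-33.20, 30.80) on CK. Then |EA| = |A − E| = 45.72.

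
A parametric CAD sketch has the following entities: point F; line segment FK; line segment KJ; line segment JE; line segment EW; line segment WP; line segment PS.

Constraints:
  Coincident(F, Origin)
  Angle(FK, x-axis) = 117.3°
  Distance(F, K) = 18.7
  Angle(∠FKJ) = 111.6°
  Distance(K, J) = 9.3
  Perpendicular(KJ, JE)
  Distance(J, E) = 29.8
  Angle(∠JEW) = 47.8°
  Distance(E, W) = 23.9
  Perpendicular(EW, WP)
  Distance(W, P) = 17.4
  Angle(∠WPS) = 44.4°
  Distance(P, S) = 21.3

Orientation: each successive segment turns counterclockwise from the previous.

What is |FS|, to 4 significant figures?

11.97

F is at the origin; FK runs at 117.3° with length 18.7, so K = (-8.577, 16.62). ∠FKJ = 111.6° gives KJ at -174.3° from the x-axis; with |KJ| = 9.3, J = (-17.83, 15.69). KJ is perpendicular to JE, so JE runs at -84.30°; with |JE| = 29.8, E = (-14.87, -13.96). ∠JEW = 47.8° gives EW at 47.90° from the x-axis; with |EW| = 23.9, W = (1.152, 3.774). The perpendicularity gives WP at right angles to EW, so WP runs at 137.9°; with |WP| = 17.4, P = (-11.76, 15.44). ∠WPS = 44.4° gives PS at -86.50° from the x-axis; with |PS| = 21.3, S = (-10.46, -5.821). Then |FS| = |S − F| = 11.97.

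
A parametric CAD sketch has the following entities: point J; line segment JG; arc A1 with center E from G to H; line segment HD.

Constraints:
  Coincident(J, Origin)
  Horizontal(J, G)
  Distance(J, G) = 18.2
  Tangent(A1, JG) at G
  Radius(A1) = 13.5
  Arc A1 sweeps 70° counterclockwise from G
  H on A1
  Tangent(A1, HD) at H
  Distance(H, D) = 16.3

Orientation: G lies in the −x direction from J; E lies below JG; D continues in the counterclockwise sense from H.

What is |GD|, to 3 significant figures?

30.3

On A1, G sits at bearing 90° from E; a 70° counterclockwise sweep puts H at bearing 160°, so H = E + 13.5·(cos 160°, sin 160°) = (-30.9, -8.88). Tangency of A1 to HD means the radius EH is perpendicular to HD, so HD runs along (−sin 160°, cos 160°); with |HD| = 16.3, D = (-36.5, -24.2). Then |GD| = |D − G| = 30.3.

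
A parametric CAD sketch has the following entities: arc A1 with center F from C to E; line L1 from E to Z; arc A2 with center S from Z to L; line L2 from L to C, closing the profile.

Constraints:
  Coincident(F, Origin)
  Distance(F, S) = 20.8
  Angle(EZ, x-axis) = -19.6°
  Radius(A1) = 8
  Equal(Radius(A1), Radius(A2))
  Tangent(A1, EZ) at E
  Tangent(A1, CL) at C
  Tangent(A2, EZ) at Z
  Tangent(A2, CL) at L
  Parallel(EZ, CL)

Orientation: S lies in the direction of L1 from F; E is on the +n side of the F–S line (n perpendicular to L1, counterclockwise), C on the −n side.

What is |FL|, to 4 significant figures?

22.29

The slot axis is L1's direction at -19.6°, so u = (cos -19.6°, sin -19.6°) = (0.9421, -0.3355) and n = (−sin -19.6°, cos -19.6°) = (0.3355, 0.9421). F is at the origin and S lies 20.8 along u from F, so S = 20.8·u = (19.59, -6.977). Tangency of A1 to both parallel lines with radius 8.0 puts E and C at F ± 8.0·n: E = (2.684, 7.536), C = (-2.684, -7.536). Equal radii place Z and L the same way about S: Z = S + 8.0·n = (22.28, 0.5591), L = S − 8.0·n = (16.91, -14.51). Then |FL| = |L − F| = 22.29.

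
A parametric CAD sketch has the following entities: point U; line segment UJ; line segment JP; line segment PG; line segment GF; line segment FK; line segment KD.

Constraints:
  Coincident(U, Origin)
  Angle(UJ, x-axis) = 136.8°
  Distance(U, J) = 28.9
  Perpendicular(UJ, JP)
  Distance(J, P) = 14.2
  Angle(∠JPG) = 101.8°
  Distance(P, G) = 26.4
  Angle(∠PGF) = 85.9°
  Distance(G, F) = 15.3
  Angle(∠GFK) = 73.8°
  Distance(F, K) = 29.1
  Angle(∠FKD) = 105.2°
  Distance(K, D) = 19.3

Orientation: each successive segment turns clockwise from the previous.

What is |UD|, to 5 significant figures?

42.489

U is at the origin; UJ runs at 136.8° with length 28.9, so J = (-21.067, 19.783). UJ is perpendicular to JP, so JP runs at 46.800°; with |JP| = 14.2, P = (-11.347, 30.135). ∠JPG = 101.8° gives PG at -31.400° from the x-axis; with |PG| = 26.4, G = (11.187, 16.380). ∠PGF = 85.9° gives GF at -125.50° from the x-axis; with |GF| = 15.3, F = (2.3024, 3.9241). ∠GFK = 73.8° gives FK at 128.30° from the x-axis; with |FK| = 29.1, K = (-15.733, 26.761). ∠FKD = 105.2° gives KD at 53.500° from the x-axis; with |KD| = 19.3, D = (-4.2531, 42.276). Then |UD| = |D − U| = 42.489.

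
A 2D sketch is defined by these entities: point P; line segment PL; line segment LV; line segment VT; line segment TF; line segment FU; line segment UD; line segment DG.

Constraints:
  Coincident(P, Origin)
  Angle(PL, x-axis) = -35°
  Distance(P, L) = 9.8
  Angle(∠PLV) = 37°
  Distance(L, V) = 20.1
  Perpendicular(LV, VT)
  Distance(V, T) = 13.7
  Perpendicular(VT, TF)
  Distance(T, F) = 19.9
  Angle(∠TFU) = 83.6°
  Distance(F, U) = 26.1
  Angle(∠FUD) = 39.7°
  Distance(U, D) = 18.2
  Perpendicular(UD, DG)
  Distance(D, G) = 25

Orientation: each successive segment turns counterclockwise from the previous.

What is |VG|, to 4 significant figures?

32.51

P is at the origin; PL runs at -35.0° with length 9.8, so L = (8.028, -5.621). ∠PLV = 37.0° gives LV at 108.0° from the x-axis; with |LV| = 20.1, V = (1.816, 13.50). LV ⟂ VT, so VT runs at -162.0°; with |VT| = 13.7, T = (-11.21, 9.262). VT ⟂ TF, so TF runs at -72.00°; with |TF| = 19.9, F = (-5.064, -9.664). ∠TFU = 83.6° gives FU at 24.40° from the x-axis; with |FU| = 26.1, U = (18.71, 1.118). ∠FUD = 39.7° gives UD at 164.7° from the x-axis; with |UD| = 18.2, D = (1.150, 5.920). The perpendicularity gives DG at right angles to UD, so DG runs at -105.3°; with |DG| = 25.0, G = (-5.447, -18.19). Then |VG| = |G − V| = 32.51.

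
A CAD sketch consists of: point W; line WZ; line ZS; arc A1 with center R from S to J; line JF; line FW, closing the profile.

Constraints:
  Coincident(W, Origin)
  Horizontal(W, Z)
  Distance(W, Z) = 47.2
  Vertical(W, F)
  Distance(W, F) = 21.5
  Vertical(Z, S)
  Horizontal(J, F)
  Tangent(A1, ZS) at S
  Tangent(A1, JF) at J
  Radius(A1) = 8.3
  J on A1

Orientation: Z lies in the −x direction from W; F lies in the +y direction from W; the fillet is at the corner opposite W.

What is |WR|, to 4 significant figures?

41.08

W is at the origin; W and Z share the same y with |WZ| = 47.2 and Z on the −x side, so Z = (-47.20, 0.000). W and F share the same x with |WF| = 21.5 and F on the +y side, so F = (0.000, 21.50). The virtual corner opposite W is at (-47.20, 21.50). The tangent condition forces RS to be normal to ZS and the tangent condition forces RJ to be normal to JF, with radius 8.3, so the center R sits 8.3 in from both sides at R = (-38.90, 13.20). Then |WR| = |R − W| = 41.08.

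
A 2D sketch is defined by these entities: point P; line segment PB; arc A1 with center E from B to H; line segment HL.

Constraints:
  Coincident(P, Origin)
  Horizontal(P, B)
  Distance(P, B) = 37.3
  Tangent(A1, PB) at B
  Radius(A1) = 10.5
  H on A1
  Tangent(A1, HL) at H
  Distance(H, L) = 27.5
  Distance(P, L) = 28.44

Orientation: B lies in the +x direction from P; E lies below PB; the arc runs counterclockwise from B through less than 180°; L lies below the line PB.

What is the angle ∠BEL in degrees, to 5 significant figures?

121.16°

P is at the origin; PB is horizontal with |PB| = 37.3 and B on the +x side, so B = (37.300, 0.0000). A1 meets PB tangentially, so EB is at right angles to PB, so E = B + (0, -10.5) = (37.300, -10.500). Since EH ⟂ HL (tangency), |EL| = √(10.5² + 27.5²) = 29.436 regardless of where H sits on A1. So L lies on both circle(P, 28.44) and circle(E, 29.436); the below-PB intersection is L = (12.111, -25.732). H is the foot of the tangent from L: H = (29.019, -4.0443).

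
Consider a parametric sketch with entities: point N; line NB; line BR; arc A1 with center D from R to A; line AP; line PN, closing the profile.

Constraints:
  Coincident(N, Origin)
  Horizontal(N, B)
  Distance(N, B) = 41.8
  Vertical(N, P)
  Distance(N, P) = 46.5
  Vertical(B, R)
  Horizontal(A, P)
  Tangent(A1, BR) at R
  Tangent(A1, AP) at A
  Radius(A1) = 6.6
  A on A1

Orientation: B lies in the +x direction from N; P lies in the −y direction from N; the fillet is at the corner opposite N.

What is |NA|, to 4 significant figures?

58.32

The virtual corner opposite N is at (41.80, -46.50). The tangent condition forces DR to be normal to BR and since A1 is tangent to AP there, DA ⟂ AP, with radius 6.6, so the center D sits 6.6 in from both sides at D = (35.20, -39.90). That places the tangent points at R = (41.80, -39.90) on BR and A = (35.20, -46.50) on AP. Then |NA| = |A − N| = 58.32.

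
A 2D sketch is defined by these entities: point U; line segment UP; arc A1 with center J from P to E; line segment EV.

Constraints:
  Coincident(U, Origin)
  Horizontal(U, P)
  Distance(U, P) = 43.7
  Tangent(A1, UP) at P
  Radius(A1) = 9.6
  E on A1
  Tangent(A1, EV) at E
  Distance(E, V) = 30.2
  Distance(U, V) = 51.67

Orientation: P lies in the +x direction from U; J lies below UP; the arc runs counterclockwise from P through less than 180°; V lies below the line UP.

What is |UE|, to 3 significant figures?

35.4

Checks: |JE| = 9.600 ✓; ∠(JE, EV) = 90.00° ✓; |EV| = 30.20 ✓; |UV| = 51.67 ✓.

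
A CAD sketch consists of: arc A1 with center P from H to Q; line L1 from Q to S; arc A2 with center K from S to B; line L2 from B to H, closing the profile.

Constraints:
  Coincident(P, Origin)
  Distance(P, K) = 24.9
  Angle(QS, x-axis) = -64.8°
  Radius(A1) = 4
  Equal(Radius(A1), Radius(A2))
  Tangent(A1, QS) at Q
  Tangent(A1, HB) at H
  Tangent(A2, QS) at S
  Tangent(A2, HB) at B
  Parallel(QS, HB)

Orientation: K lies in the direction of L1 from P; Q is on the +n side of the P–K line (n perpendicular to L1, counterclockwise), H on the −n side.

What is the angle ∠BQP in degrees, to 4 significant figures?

72.19°

The slot axis is L1's direction at -64.8°, so u = (cos -64.8°, sin -64.8°) = (0.4258, -0.9048) and n = (−sin -64.8°, cos -64.8°) = (0.9048, 0.4258). P is at the origin and K lies 24.9 along u from P, so K = 24.9·u = (10.60, -22.53). Tangency of A1 to both parallel lines with radius 4.0 puts Q and H at P ± 4.0·n: Q = (3.619, 1.703), H = (-3.619, -1.703). Equal radii place S and B the same way about K: S = K + 4.0·n = (14.22, -20.83), B = K − 4.0·n = (6.983, -24.23). Then cos ∠BQP = QB·QP / (|QB||QP|), giving 72.19°.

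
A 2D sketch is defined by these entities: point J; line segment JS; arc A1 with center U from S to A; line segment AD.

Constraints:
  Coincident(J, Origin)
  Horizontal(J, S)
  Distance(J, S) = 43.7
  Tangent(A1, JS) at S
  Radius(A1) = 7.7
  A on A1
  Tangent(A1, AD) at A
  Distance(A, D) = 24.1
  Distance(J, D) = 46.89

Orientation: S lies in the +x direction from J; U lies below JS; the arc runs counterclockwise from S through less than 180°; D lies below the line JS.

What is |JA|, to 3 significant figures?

36.7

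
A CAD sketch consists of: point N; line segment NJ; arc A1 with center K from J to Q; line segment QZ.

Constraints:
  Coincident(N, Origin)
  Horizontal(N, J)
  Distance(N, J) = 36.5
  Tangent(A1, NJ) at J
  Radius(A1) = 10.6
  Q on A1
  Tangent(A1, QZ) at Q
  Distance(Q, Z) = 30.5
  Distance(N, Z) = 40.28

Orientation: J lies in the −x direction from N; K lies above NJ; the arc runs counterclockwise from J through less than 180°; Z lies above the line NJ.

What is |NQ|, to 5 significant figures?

27.413

N is at the origin; N and J share the same y with |NJ| = 36.5 and J on the −x side, so J = (-36.500, 0.0000). The tangent condition forces KJ to be normal to NJ, so K = J + (0, 10.6) = (-36.500, 10.600). Since KQ ⟂ QZ (tangency), |KZ| = √(10.6² + 30.5²) = 32.289 regardless of where Q sits on A1. So Z lies on both circle(N, 40.28) and circle(K, 32.289); the above-NJ intersection is Z = (-17.148, 36.448). Q is the foot of the tangent from Z: Q = (-26.399, 7.3847).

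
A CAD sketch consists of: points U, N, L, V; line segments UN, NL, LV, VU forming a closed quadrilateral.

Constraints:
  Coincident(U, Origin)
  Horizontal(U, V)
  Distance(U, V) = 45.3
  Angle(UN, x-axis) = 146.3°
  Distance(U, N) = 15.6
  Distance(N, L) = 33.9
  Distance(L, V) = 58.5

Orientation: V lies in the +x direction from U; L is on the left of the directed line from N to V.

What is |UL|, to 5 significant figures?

39.192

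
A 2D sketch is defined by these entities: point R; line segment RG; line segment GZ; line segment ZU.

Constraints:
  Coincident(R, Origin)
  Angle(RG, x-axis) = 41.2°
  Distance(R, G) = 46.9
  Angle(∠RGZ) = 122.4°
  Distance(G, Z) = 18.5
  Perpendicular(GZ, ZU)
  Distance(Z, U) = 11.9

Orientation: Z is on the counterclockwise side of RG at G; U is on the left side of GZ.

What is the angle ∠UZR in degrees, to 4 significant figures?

47.77°

R is at the origin; RG runs at 41.2° with length 46.9, so G = 46.9·(cos 41.2°, sin 41.2°) = (35.29, 30.89). ∠RGZ = 122.4°, so GZ runs at 41.2° + (180° − 122.4°) = 98.80° from the x-axis; with |GZ| = 18.5, Z = G + 18.5·(cos 98.80°, sin 98.80°) = (32.46, 49.17). The perpendicularity gives ZU at right angles to GZ; with |ZU| = 11.9 on the left of GZ, U = Z + 11.9·(-0.9882, -0.1530) = (20.70, 47.35). Then cos ∠UZR = ZU·ZR / (|ZU||ZR|), giving 47.77°.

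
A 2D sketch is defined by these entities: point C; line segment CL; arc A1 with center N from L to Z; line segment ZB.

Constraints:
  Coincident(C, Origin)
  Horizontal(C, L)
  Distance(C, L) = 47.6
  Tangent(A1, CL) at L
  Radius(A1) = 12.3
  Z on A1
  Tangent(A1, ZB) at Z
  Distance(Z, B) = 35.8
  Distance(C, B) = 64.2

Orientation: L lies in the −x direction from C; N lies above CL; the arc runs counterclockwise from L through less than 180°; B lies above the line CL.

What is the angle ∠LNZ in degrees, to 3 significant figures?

98.7°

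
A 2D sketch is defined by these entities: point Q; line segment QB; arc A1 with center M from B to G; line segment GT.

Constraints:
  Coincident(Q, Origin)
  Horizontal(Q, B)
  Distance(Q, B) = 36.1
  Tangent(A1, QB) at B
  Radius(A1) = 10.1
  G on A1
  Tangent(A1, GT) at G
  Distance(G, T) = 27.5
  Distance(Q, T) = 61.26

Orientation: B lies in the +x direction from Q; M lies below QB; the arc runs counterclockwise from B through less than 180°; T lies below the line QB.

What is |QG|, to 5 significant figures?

34.085

Q is at the origin; Q and B share the same y with |QB| = 36.1 and B on the +x side, so B = (36.100, 0.0000). Tangency of A1 to QB means the radius MB is perpendicular to QB, so M = B + (0, -10.1) = (36.100, -10.100). Since MG ⟂ GT (tangency), |MT| = √(10.1² + 27.5²) = 29.296 regardless of where G sits on A1. So T lies on both circle(Q, 61.26) and circle(M, 29.296); the below-QB intersection is T = (49.429, -36.189). G is the foot of the tangent from T: G = (29.241, -17.514).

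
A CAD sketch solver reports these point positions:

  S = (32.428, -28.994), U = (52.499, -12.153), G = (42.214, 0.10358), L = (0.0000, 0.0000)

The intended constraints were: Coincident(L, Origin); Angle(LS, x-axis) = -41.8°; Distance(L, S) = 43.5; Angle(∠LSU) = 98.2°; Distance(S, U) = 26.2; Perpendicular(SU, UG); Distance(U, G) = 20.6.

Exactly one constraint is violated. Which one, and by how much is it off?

Distance(U, G) = 20.6 — off by 4.60.

L = (0.00, 0.00) ✓; LS at -41.80° ✓; |LS| = 43.50 ✓; ∠LSU = 98.20° ✓; |SU| = 26.20 ✓; ∠(SU, UG) = 90.00° ✓; |UG| = 16.00 ✗.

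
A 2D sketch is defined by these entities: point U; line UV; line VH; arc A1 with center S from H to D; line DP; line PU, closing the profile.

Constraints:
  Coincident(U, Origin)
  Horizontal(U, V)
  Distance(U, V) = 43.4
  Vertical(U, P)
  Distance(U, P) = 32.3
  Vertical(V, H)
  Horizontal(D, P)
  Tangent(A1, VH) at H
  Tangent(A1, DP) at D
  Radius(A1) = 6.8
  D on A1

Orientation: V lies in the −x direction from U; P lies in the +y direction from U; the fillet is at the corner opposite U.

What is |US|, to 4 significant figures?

44.61

U is at the origin; UV is horizontal with |UV| = 43.4 and V on the −x side, so V = (-43.40, 0.000). UP is vertical with |UP| = 32.3 and P on the +y side, so P = (0.000, 32.30). The virtual corner opposite U is at (-43.40, 32.30). Tangency of A1 to VH means the radius SH is perpendicular to VH and tangency of A1 to DP means the radius SD is perpendicular to DP, with radius 6.8, so the center S sits 6.8 in from both sides at S = (-36.60, 25.50). Then |US| = |S − U| = 44.61.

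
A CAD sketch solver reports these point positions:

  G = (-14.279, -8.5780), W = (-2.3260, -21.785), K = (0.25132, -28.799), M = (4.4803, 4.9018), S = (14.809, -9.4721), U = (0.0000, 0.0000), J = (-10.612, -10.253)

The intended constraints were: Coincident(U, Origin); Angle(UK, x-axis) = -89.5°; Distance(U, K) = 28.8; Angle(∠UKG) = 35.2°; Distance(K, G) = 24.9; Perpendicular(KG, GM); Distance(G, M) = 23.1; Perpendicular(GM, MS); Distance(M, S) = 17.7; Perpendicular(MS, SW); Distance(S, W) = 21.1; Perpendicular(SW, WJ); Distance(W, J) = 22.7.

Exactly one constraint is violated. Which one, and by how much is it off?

Distance(W, J) = 22.7 — off by 8.50.

U = (0.00, 0.00) ✓; UK at -89.50° ✓; |UK| = 28.80 ✓; ∠UKG = 35.20° ✓; |KG| = 24.90 ✓; ∠(KG, GM) = 90.00° ✓; |GM| = 23.10 ✓; ∠(GM, MS) = 90.00° ✓; |MS| = 17.70 ✓; ∠(MS, SW) = 90.00° ✓; |SW| = 21.10 ✓; ∠(SW, WJ) = 90.00° ✓; |WJ| = 14.20 ✗.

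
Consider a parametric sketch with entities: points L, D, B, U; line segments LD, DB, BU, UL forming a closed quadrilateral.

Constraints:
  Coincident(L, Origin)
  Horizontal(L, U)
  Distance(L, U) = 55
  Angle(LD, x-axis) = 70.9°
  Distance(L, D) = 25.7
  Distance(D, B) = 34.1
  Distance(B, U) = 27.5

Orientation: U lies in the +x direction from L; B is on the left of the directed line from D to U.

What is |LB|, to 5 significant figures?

49.063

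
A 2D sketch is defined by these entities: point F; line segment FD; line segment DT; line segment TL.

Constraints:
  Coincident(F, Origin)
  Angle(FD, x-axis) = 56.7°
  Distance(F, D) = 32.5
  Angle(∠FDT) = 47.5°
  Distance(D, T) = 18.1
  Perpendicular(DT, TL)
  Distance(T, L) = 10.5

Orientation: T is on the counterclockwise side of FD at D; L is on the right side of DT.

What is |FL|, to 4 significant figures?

34.68

∠FDT = 47.5°, so DT runs at 56.7° + (180° − 47.5°) = 189.2° from the x-axis; with |DT| = 18.1, T = D + 18.1·(cos 189.2°, sin 189.2°) = (-0.02392, 24.27). DT is perpendicular to TL; with |TL| = 10.5 on the right of DT, L = T + 10.5·(-0.1599, 0.9871) = (-1.703, 34.63). Then |FL| = |L − F| = 34.68.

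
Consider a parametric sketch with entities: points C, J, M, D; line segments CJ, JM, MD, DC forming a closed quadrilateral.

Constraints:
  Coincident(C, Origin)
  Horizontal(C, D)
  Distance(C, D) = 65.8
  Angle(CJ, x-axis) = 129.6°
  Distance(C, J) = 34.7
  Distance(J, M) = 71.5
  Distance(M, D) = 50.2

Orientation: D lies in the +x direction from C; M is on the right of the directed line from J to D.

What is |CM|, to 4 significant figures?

36.80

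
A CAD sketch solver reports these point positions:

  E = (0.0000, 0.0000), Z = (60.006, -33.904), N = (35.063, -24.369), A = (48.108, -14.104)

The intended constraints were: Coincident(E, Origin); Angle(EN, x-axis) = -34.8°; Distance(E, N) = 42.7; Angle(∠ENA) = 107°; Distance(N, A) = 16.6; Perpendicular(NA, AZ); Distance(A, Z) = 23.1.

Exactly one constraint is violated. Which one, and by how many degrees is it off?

Perpendicular(NA, AZ) — off by 7.20°.

E = (0.00, 0.00) ✓; EN at -34.80° ✓; |EN| = 42.70 ✓; ∠ENA = 107.0° ✓; |NA| = 16.60 ✓; ∠(NA, AZ) = 97.20° ✗; |AZ| = 23.10 ✓.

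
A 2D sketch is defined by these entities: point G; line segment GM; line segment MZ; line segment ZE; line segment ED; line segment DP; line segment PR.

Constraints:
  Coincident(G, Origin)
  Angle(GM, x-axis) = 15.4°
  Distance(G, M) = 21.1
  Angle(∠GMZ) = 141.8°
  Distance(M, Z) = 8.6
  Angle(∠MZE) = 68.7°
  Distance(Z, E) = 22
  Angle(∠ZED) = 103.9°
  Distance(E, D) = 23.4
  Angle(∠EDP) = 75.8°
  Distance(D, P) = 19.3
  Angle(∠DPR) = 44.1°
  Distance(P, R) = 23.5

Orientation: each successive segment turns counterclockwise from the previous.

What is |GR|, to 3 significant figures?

13.0

G is at the origin; GM runs at 15.4° with length 21.1, so M = (20.3, 5.60). ∠GMZ = 141.8° gives MZ at 53.6° from the x-axis; with |MZ| = 8.6, Z = (25.4, 12.5). ∠MZE = 68.7° gives ZE at 165° from the x-axis; with |ZE| = 22.0, E = (4.21, 18.3). ∠ZED = 103.9° gives ED at -119° from the x-axis; with |ED| = 23.4, D = (-7.14, -2.21). ∠EDP = 75.8° gives DP at -14.8° from the x-axis; with |DP| = 19.3, P = (11.5, -7.14). ∠DPR = 44.1° gives PR at 121° from the x-axis; with |PR| = 23.5, R = (-0.618, 13.0). Then |GR| = |R − G| = 13.0.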